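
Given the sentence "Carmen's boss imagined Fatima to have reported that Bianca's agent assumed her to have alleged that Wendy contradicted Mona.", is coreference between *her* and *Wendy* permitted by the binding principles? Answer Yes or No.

No

*her* is a pronoun; Principle B requires it to be free in its binding domain — the clause headed by 'assumed'.
— Wendy: subject of the clause headed by 'contradicted'; is c-commanded by the pronoun; coreference would bind this R-expression — blocked (Principle C).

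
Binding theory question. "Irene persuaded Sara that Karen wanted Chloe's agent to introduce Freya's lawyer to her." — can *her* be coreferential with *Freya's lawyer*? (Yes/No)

No

*her* is a pronoun; Principle B requires it to be free in its binding domain — the clause headed by 'introduce'.
— Freya's lawyer: object of the clause headed by 'introduce'; c-commands the pronoun within its binding domain — blocked (Principle B).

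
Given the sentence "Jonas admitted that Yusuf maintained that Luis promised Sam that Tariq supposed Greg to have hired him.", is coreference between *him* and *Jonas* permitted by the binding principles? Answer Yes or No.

Yes

*him* is a pronoun; Principle B requires it to be free in its binding domain — the clause headed by 'hired'.
— Jonas: subject of the matrix clause; c-commands the pronoun but lies outside its binding domain — allowed.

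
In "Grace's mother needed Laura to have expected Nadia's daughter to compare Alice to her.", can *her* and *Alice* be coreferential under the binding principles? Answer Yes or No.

No

*Alice* is an R-expression; Principle C requires it to be free (not bound by any c-commanding expression).
— her: second object of the clause headed by 'compare'; the R-expression locally c-commands the pronoun — coreference blocked (Principle B on the pronoun).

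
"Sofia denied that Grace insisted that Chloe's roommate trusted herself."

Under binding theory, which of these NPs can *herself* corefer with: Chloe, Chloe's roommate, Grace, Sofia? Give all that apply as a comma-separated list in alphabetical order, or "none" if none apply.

*herself* is a reflexive; Principle A requires it to be bound within its binding domain — the clause headed by 'trusted'.
— Chloe: possessor inside the subject DP of the clause headed by 'trusted'; does not c-command the reflexive — cannot bind it (Principle A).
— Chloe's roommate: subject of the clause headed by 'trusted'; c-commands the reflexive within its binding domain — allowed (Principle A).
— Grace: subject of the clause headed by 'insisted'; c-commands the reflexive but lies outside its binding domain — cannot bind it (Principle A).
— Sofia: subject of the matrix clause; c-commands the reflexive but lies outside its binding domain — cannot bind it (Principle A).

Chloe's roommate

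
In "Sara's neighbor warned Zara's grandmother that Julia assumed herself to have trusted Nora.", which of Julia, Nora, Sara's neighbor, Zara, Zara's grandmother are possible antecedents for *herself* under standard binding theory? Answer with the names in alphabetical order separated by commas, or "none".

*herself* is a reflexive; Principle A requires it to be bound within its binding domain — the clause headed by 'assumed'.
— Julia: subject of the clause headed by 'assumed'; c-commands the reflexive within its binding domain — allowed (Principle A).
— Nora: object of the clause headed by 'trusted'; does not c-command the reflexive — cannot bind it (Principle A).
— Sara's neighbor: subject of the matrix clause; c-commands the reflexive but lies outside its binding domain — cannot bind it (Principle A).
— Zara: possessor inside the object DP of the matrix clause; does not c-command the reflexive — cannot bind it (Principle A).
— Zara's grandmother: object of the matrix clause; c-commands the reflexive but lies outside its binding domain — cannot bind it (Principle A).

Julia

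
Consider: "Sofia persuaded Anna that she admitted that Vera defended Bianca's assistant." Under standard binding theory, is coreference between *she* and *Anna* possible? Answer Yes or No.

*Anna* is an R-expression; Principle C requires it to be free (not bound by any c-commanding expression).
— she: subject of the clause headed by 'admitted'; the pronoun does not c-command the R-expression — coreference allowed.

Yes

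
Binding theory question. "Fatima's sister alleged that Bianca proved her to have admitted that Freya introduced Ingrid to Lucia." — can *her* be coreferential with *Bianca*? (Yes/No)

*her* is a pronoun; Principle B requires it to be free in its binding domain — the clause headed by 'proved'.
— Bianca: subject of the clause headed by 'proved'; c-commands the pronoun within its binding domain — blocked (Principle B).

No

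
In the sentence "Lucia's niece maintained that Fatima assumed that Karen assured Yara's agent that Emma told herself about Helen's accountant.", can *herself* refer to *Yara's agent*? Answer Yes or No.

No

*herself* is a reflexive; Principle A requires it to be bound within its binding domain — the clause headed by 'told'.
— Yara's agent: object of the clause headed by 'assured'; c-commands the reflexive but lies outside its binding domain — cannot bind it (Principle A).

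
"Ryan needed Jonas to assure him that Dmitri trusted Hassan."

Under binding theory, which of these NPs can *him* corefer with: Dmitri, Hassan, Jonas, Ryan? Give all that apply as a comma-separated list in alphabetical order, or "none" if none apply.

*him* is a pronoun; Principle B requires it to be free in its binding domain — the clause headed by 'assure'.
— Dmitri: subject of the clause headed by 'trusted'; is c-commanded by the pronoun; coreference would bind this R-expression — blocked (Principle C).
— Hassan: object of the clause headed by 'trusted'; is c-commanded by the pronoun; coreference would bind this R-expression — blocked (Principle C).
— Jonas: subject of the clause headed by 'assure'; c-commands the pronoun within its binding domain — blocked (Principle B).
— Ryan: subject of the matrix clause; c-commands the pronoun but lies outside its binding domain — allowed.

Ryan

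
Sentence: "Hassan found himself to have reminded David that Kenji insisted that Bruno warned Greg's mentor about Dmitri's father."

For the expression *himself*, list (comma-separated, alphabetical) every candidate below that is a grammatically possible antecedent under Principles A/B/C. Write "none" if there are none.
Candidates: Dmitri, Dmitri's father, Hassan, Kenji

*himself* is a reflexive; Principle A requires it to be bound within its binding domain — the matrix clause.
— Dmitri: possessor inside the second object DP of the clause headed by 'warned'; does not c-command the reflexive — cannot bind it (Principle A).
— Dmitri's father: second object of the clause headed by 'warned'; does not c-command the reflexive — cannot bind it (Principle A).
— Hassan: subject of the matrix clause; c-commands the reflexive within its binding domain — allowed (Principle A).
— Kenji: subject of the clause headed by 'insisted'; does not c-command the reflexive — cannot bind it (Principle A).

Hassan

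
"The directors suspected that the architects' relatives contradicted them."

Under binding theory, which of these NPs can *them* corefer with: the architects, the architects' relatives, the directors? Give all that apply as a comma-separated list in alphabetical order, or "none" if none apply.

the architects, the directors

*them* is a pronoun; Principle B requires it to be free in its binding domain — the clause headed by 'contradicted'.
— the architects: possessor inside the subject DP of the clause headed by 'contradicted'; does not c-command the pronoun — Principle B does not apply; allowed.
— the architects' relatives: subject of the clause headed by 'contradicted'; c-commands the pronoun within its binding domain — blocked (Principle B).
— the directors: subject of the matrix clause; c-commands the pronoun but lies outside its binding domain — allowed.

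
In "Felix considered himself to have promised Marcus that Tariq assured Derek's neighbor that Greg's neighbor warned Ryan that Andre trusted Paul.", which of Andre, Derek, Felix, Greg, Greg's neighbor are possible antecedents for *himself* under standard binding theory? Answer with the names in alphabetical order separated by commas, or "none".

*himself* is a reflexive; Principle A requires it to be bound within its binding domain — the matrix clause.
— Andre: subject of the clause headed by 'trusted'; does not c-command the reflexive — cannot bind it (Principle A).
— Derek: possessor inside the object DP of the clause headed by 'assured'; does not c-command the reflexive — cannot bind it (Principle A).
— Felix: subject of the matrix clause; c-commands the reflexive within its binding domain — allowed (Principle A).
— Greg: possessor inside the subject DP of the clause headed by 'warned'; does not c-command the reflexive — cannot bind it (Principle A).
— Greg's neighbor: subject of the clause headed by 'warned'; does not c-command the reflexive — cannot bind it (Principle A).

Felix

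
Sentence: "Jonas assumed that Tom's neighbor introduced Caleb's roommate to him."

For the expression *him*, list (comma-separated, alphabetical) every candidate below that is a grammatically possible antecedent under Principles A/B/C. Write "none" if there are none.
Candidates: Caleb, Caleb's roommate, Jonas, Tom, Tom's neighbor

Caleb, Jonas, Tom

*him* is a pronoun; Principle B requires it to be free in its binding domain — the clause headed by 'introduced'.
— Caleb: possessor inside the object DP of the clause headed by 'introduced'; does not c-command the pronoun — Principle B does not apply; allowed.
— Caleb's roommate: object of the clause headed by 'introduced'; c-commands the pronoun within its binding domain — blocked (Principle B).
— Jonas: subject of the matrix clause; c-commands the pronoun but lies outside its binding domain — allowed.
— Tom: possessor inside the subject DP of the clause headed by 'introduced'; does not c-command the pronoun — Principle B does not apply; allowed.
— Tom's neighbor: subject of the clause headed by 'introduced'; c-commands the pronoun within its binding domain — blocked (Principle B).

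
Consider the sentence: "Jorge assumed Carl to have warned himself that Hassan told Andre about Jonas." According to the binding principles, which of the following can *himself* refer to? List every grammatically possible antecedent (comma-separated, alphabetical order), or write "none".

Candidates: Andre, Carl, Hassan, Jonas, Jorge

Carl

*himself* is a reflexive; Principle A requires it to be bound within its binding domain — the clause headed by 'warned'.
— Andre: object of the clause headed by 'told'; does not c-command the reflexive — cannot bind it (Principle A).
— Carl: subject of the clause headed by 'warned'; c-commands the reflexive within its binding domain — allowed (Principle A).
— Hassan: subject of the clause headed by 'told'; does not c-command the reflexive — cannot bind it (Principle A).
— Jonas: second object of the clause headed by 'told'; does not c-command the reflexive — cannot bind it (Principle A).
— Jorge: subject of the matrix clause; c-commands the reflexive but lies outside its binding domain — cannot bind it (Principle A).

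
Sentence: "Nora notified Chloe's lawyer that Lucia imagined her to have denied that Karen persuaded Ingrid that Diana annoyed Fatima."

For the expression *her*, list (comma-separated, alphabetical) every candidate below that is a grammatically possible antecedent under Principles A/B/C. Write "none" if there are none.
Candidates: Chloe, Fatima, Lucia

Chloe

*her* is a pronoun; Principle B requires it to be free in its binding domain — the clause headed by 'imagined'.
— Chloe: possessor inside the object DP of the matrix clause; does not c-command the pronoun — Principle B does not apply; allowed.
— Fatima: object of the clause headed by 'annoyed'; is c-commanded by the pronoun; coreference would bind this R-expression — blocked (Principle C).
— Lucia: subject of the clause headed by 'imagined'; c-commands the pronoun within its binding domain — blocked (Principle B).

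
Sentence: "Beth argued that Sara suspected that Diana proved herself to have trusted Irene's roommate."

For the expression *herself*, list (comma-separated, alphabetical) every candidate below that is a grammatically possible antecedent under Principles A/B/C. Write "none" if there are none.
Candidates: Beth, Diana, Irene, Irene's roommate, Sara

*herself* is a reflexive; Principle A requires it to be bound within its binding domain — the clause headed by 'proved'.
— Beth: subject of the matrix clause; c-commands the reflexive but lies outside its binding domain — cannot bind it (Principle A).
— Diana: subject of the clause headed by 'proved'; c-commands the reflexive within its binding domain — allowed (Principle A).
— Irene: possessor inside the object DP of the clause headed by 'trusted'; does not c-command the reflexive — cannot bind it (Principle A).
— Irene's roommate: object of the clause headed by 'trusted'; does not c-command the reflexive — cannot bind it (Principle A).
— Sara: subject of the clause headed by 'suspected'; c-commands the reflexive but lies outside its binding domain — cannot bind it (Principle A).

Diana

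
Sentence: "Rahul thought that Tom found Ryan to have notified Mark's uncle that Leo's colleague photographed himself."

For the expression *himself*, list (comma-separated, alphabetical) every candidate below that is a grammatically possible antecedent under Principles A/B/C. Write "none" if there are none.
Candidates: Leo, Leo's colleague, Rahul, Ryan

*himself* is a reflexive; Principle A requires it to be bound within its binding domain — the clause headed by 'photographed'.
— Leo: possessor inside the subject DP of the clause headed by 'photographed'; does not c-command the reflexive — cannot bind it (Principle A).
— Leo's colleague: subject of the clause headed by 'photographed'; c-commands the reflexive within its binding domain — allowed (Principle A).
— Rahul: subject of the matrix clause; c-commands the reflexive but lies outside its binding domain — cannot bind it (Principle A).
— Ryan: subject of the clause headed by 'notified'; c-commands the reflexive but lies outside its binding domain — cannot bind it (Principle A).

Leo's colleague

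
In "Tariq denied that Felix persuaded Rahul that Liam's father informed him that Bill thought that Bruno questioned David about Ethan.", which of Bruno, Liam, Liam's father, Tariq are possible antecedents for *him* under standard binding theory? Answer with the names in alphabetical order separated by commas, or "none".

Liam, Tariq

*him* is a pronoun; Principle B requires it to be free in its binding domain — the clause headed by 'informed'.
— Bruno: subject of the clause headed by 'questioned'; is c-commanded by the pronoun; coreference would bind this R-expression — blocked (Principle C).
— Liam: possessor inside the subject DP of the clause headed by 'informed'; does not c-command the pronoun — Principle B does not apply; allowed.
— Liam's father: subject of the clause headed by 'informed'; c-commands the pronoun within its binding domain — blocked (Principle B).
— Tariq: subject of the matrix clause; c-commands the pronoun but lies outside its binding domain — allowed.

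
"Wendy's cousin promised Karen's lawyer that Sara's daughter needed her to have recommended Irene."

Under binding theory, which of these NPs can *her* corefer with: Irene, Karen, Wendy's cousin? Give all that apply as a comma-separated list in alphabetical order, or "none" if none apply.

*her* is a pronoun; Principle B requires it to be free in its binding domain — the clause headed by 'needed'.
— Irene: object of the clause headed by 'recommended'; is c-commanded by the pronoun; coreference would bind this R-expression — blocked (Principle C).
— Karen: possessor inside the object DP of the matrix clause; does not c-command the pronoun — Principle B does not apply; allowed.
— Wendy's cousin: subject of the matrix clause; c-commands the pronoun but lies outside its binding domain — allowed.

Karen, Wendy's cousin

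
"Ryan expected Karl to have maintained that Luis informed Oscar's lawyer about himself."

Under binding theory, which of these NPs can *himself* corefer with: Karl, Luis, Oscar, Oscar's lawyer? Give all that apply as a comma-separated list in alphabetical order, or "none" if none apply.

Luis, Oscar's lawyer

*himself* is a reflexive; Principle A requires it to be bound within its binding domain — the clause headed by 'informed'.
— Karl: subject of the clause headed by 'maintained'; c-commands the reflexive but lies outside its binding domain — cannot bind it (Principle A).
— Luis: subject of the clause headed by 'informed'; c-commands the reflexive within its binding domain — allowed (Principle A).
— Oscar: possessor inside the object DP of the clause headed by 'informed'; does not c-command the reflexive — cannot bind it (Principle A).
— Oscar's lawyer: object of the clause headed by 'informed'; c-commands the reflexive within its binding domain — allowed (Principle A).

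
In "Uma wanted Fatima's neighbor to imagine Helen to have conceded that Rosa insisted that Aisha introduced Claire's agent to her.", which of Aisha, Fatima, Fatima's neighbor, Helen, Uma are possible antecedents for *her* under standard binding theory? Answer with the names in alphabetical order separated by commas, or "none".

*her* is a pronoun; Principle B requires it to be free in its binding domain — the clause headed by 'introduced'.
— Aisha: subject of the clause headed by 'introduced'; c-commands the pronoun within its binding domain — blocked (Principle B).
— Fatima: possessor inside the subject DP of the clause headed by 'imagine'; does not c-command the pronoun — Principle B does not apply; allowed.
— Fatima's neighbor: subject of the clause headed by 'imagine'; c-commands the pronoun but lies outside its binding domain — allowed.
— Helen: subject of the clause headed by 'conceded'; c-commands the pronoun but lies outside its binding domain — allowed.
— Uma: subject of the matrix clause; c-commands the pronoun but lies outside its binding domain — allowed.

Fatima, Fatima's neighbor, Helen, Uma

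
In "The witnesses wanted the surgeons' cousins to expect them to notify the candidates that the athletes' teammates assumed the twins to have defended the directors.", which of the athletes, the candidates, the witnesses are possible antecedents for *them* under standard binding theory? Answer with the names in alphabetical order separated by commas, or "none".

*them* is a pronoun; Principle B requires it to be free in its binding domain — the clause headed by 'expect'.
— the athletes: possessor inside the subject DP of the clause headed by 'assumed'; is c-commanded by the pronoun; coreference would bind this R-expression — blocked (Principle C).
— the candidates: object of the clause headed by 'notify'; is c-commanded by the pronoun; coreference would bind this R-expression — blocked (Principle C).
— the witnesses: subject of the matrix clause; c-commands the pronoun but lies outside its binding domain — allowed.

the witnesses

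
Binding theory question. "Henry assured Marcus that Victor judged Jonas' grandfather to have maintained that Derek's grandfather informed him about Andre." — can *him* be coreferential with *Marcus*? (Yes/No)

*him* is a pronoun; Principle B requires it to be free in its binding domain — the clause headed by 'informed'.
— Marcus: object of the matrix clause; c-commands the pronoun but lies outside its binding domain — allowed.

Yes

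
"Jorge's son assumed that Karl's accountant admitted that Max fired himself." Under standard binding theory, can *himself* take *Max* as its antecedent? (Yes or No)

*himself* is a reflexive; Principle A requires it to be bound within its binding domain — the clause headed by 'fired'.
— Max: subject of the clause headed by 'fired'; c-commands the reflexive within its binding domain — allowed (Principle A).

Yes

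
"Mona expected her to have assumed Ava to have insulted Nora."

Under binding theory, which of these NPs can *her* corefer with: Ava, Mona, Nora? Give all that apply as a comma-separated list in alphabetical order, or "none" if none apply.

*her* is a pronoun; Principle B requires it to be free in its binding domain — the matrix clause.
— Ava: subject of the clause headed by 'insulted'; is c-commanded by the pronoun; coreference would bind this R-expression — blocked (Principle C).
— Mona: subject of the matrix clause; c-commands the pronoun within its binding domain — blocked (Principle B).
— Nora: object of the clause headed by 'insulted'; is c-commanded by the pronoun; coreference would bind this R-expression — blocked (Principle C).

none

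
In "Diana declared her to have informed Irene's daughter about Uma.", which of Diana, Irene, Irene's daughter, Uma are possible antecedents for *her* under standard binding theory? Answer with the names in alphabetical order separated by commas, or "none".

none

*her* is a pronoun; Principle B requires it to be free in its binding domain — the matrix clause.
— Diana: subject of the matrix clause; c-commands the pronoun within its binding domain — blocked (Principle B).
— Irene: possessor inside the object DP of the clause headed by 'informed'; is c-commanded by the pronoun; coreference would bind this R-expression — blocked (Principle C).
— Irene's daughter: object of the clause headed by 'informed'; is c-commanded by the pronoun; coreference would bind this R-expression — blocked (Principle C).
— Uma: second object of the clause headed by 'informed'; is c-commanded by the pronoun; coreference would bind this R-expression — blocked (Principle C).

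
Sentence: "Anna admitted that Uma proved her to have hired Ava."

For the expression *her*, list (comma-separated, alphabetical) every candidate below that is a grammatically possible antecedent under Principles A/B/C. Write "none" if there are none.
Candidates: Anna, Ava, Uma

Anna

*her* is a pronoun; Principle B requires it to be free in its binding domain — the clause headed by 'proved'.
— Anna: subject of the matrix clause; c-commands the pronoun but lies outside its binding domain — allowed.
— Ava: object of the clause headed by 'hired'; is c-commanded by the pronoun; coreference would bind this R-expression — blocked (Principle C).
— Uma: subject of the clause headed by 'proved'; c-commands the pronoun within its binding domain — blocked (Principle B).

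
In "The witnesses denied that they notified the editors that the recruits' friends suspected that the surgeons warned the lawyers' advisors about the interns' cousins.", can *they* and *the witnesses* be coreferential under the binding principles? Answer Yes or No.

Yes

*the witnesses* is an R-expression; Principle C requires it to be free (not bound by any c-commanding expression).
— they: subject of the clause headed by 'notified'; the pronoun does not c-command the R-expression — coreference allowed.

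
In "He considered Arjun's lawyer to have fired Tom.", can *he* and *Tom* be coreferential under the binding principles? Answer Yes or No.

No

*Tom* is an R-expression; Principle C requires it to be free (not bound by any c-commanding expression).
— he: subject of the matrix clause; the pronoun c-commands the R-expression — coreference blocked (Principle C).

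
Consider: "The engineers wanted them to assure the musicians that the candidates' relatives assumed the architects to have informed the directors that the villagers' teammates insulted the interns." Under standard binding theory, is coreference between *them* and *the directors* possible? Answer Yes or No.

No

*the directors* is an R-expression; Principle C requires it to be free (not bound by any c-commanding expression).
— them: subject of the clause headed by 'assure'; the pronoun c-commands the R-expression — coreference blocked (Principle C).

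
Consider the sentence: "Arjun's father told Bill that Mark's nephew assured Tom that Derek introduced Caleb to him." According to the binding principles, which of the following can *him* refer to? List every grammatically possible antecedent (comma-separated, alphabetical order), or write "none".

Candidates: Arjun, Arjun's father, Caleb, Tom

*him* is a pronoun; Principle B requires it to be free in its binding domain — the clause headed by 'introduced'.
— Arjun: possessor inside the subject DP of the matrix clause; does not c-command the pronoun — Principle B does not apply; allowed.
— Arjun's father: subject of the matrix clause; c-commands the pronoun but lies outside its binding domain — allowed.
— Caleb: object of the clause headed by 'introduced'; c-commands the pronoun within its binding domain — blocked (Principle B).
— Tom: object of the clause headed by 'assured'; c-commands the pronoun but lies outside its binding domain — allowed.

Arjun, Arjun's father, Tom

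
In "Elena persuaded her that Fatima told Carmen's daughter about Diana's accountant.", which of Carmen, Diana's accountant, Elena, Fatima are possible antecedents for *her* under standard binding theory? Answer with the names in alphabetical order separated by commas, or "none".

*her* is a pronoun; Principle B requires it to be free in its binding domain — the matrix clause.
— Carmen: possessor inside the object DP of the clause headed by 'told'; is c-commanded by the pronoun; coreference would bind this R-expression — blocked (Principle C).
— Diana's accountant: second object of the clause headed by 'told'; is c-commanded by the pronoun; coreference would bind this R-expression — blocked (Principle C).
— Elena: subject of the matrix clause; c-commands the pronoun within its binding domain — blocked (Principle B).
— Fatima: subject of the clause headed by 'told'; is c-commanded by the pronoun; coreference would bind this R-expression — blocked (Principle C).

none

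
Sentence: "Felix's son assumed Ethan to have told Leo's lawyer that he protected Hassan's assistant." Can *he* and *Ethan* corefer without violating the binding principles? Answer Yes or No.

*Ethan* is an R-expression; Principle C requires it to be free (not bound by any c-commanding expression).
— he: subject of the clause headed by 'protected'; the pronoun does not c-command the R-expression — coreference allowed.

Yes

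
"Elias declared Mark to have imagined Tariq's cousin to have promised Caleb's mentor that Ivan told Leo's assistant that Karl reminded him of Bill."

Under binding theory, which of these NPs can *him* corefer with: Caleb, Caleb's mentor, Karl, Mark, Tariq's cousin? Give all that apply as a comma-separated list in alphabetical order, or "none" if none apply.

Caleb, Caleb's mentor, Mark, Tariq's cousin

*him* is a pronoun; Principle B requires it to be free in its binding domain — the clause headed by 'reminded'.
— Caleb: possessor inside the object DP of the clause headed by 'promised'; does not c-command the pronoun — Principle B does not apply; allowed.
— Caleb's mentor: object of the clause headed by 'promised'; c-commands the pronoun but lies outside its binding domain — allowed.
— Karl: subject of the clause headed by 'reminded'; c-commands the pronoun within its binding domain — blocked (Principle B).
— Mark: subject of the clause headed by 'imagined'; c-commands the pronoun but lies outside its binding domain — allowed.
— Tariq's cousin: subject of the clause headed by 'promised'; c-commands the pronoun but lies outside its binding domain — allowed.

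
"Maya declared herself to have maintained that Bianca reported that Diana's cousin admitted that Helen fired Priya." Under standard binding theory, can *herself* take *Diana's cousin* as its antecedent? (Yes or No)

No

*herself* is a reflexive; Principle A requires it to be bound within its binding domain — the matrix clause.
— Diana's cousin: subject of the clause headed by 'admitted'; does not c-command the reflexive — cannot bind it (Principle A).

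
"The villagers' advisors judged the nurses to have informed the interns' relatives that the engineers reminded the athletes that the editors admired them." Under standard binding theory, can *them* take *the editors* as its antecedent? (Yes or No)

*them* is a pronoun; Principle B requires it to be free in its binding domain — the clause headed by 'admired'.
— the editors: subject of the clause headed by 'admired'; c-commands the pronoun within its binding domain — blocked (Principle B).

No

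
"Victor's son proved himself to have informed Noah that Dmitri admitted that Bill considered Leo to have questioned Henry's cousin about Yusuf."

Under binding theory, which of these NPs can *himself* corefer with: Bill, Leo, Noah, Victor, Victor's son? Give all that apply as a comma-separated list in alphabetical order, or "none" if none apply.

Victor's son

*himself* is a reflexive; Principle A requires it to be bound within its binding domain — the matrix clause.
— Bill: subject of the clause headed by 'considered'; does not c-command the reflexive — cannot bind it (Principle A).
— Leo: subject of the clause headed by 'questioned'; does not c-command the reflexive — cannot bind it (Principle A).
— Noah: object of the clause headed by 'informed'; does not c-command the reflexive — cannot bind it (Principle A).
— Victor: possessor inside the subject DP of the matrix clause; does not c-command the reflexive — cannot bind it (Principle A).
— Victor's son: subject of the matrix clause; c-commands the reflexive within its binding domain — allowed (Principle A).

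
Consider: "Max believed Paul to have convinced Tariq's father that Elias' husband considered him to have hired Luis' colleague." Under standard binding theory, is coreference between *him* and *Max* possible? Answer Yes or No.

Yes

*Max* is an R-expression; Principle C requires it to be free (not bound by any c-commanding expression).
— him: subject of the clause headed by 'hired'; the pronoun does not c-command the R-expression — coreference allowed.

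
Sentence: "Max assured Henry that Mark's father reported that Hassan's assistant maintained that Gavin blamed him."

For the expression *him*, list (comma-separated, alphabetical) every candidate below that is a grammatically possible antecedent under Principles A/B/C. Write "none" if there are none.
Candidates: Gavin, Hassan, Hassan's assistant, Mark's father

Hassan, Hassan's assistant, Mark's father

*him* is a pronoun; Principle B requires it to be free in its binding domain — the clause headed by 'blamed'.
— Gavin: subject of the clause headed by 'blamed'; c-commands the pronoun within its binding domain — blocked (Principle B).
— Hassan: possessor inside the subject DP of the clause headed by 'maintained'; does not c-command the pronoun — Principle B does not apply; allowed.
— Hassan's assistant: subject of the clause headed by 'maintained'; c-commands the pronoun but lies outside its binding domain — allowed.
— Mark's father: subject of the clause headed by 'reported'; c-commands the pronoun but lies outside its binding domain — allowed.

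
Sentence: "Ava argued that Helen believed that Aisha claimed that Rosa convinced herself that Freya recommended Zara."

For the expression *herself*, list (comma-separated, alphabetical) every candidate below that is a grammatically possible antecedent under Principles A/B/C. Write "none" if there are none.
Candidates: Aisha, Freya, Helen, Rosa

Rosa

*herself* is a reflexive; Principle A requires it to be bound within its binding domain — the clause headed by 'convinced'.
— Aisha: subject of the clause headed by 'claimed'; c-commands the reflexive but lies outside its binding domain — cannot bind it (Principle A).
— Freya: subject of the clause headed by 'recommended'; does not c-command the reflexive — cannot bind it (Principle A).
— Helen: subject of the clause headed by 'believed'; c-commands the reflexive but lies outside its binding domain — cannot bind it (Principle A).
— Rosa: subject of the clause headed by 'convinced'; c-commands the reflexive within its binding domain — allowed (Principle A).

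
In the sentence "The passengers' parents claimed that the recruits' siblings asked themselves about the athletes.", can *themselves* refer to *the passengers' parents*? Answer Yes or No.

*themselves* is a reflexive; Principle A requires it to be bound within its binding domain — the clause headed by 'asked'.
— the passengers' parents: subject of the matrix clause; c-commands the reflexive but lies outside its binding domain — cannot bind it (Principle A).

No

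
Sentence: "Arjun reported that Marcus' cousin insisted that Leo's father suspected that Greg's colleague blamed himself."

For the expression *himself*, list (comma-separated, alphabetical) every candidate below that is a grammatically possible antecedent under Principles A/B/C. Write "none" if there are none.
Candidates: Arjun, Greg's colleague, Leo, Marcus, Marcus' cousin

Greg's colleague

*himself* is a reflexive; Principle A requires it to be bound within its binding domain — the clause headed by 'blamed'.
— Arjun: subject of the matrix clause; c-commands the reflexive but lies outside its binding domain — cannot bind it (Principle A).
— Greg's colleague: subject of the clause headed by 'blamed'; c-commands the reflexive within its binding domain — allowed (Principle A).
— Leo: possessor inside the subject DP of the clause headed by 'suspected'; does not c-command the reflexive — cannot bind it (Principle A).
— Marcus: possessor inside the subject DP of the clause headed by 'insisted'; does not c-command the reflexive — cannot bind it (Principle A).
— Marcus' cousin: subject of the clause headed by 'insisted'; c-commands the reflexive but lies outside its binding domain — cannot bind it (Principle A).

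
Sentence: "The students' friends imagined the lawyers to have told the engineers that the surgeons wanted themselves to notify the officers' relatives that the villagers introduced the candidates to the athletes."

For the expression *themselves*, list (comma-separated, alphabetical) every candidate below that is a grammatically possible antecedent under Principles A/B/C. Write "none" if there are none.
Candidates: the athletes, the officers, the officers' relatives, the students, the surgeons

*themselves* is a reflexive; Principle A requires it to be bound within its binding domain — the clause headed by 'wanted'.
— the athletes: second object of the clause headed by 'introduced'; does not c-command the reflexive — cannot bind it (Principle A).
— the officers: possessor inside the object DP of the clause headed by 'notify'; does not c-command the reflexive — cannot bind it (Principle A).
— the officers' relatives: object of the clause headed by 'notify'; does not c-command the reflexive — cannot bind it (Principle A).
— the students: possessor inside the subject DP of the matrix clause; does not c-command the reflexive — cannot bind it (Principle A).
— the surgeons: subject of the clause headed by 'wanted'; c-commands the reflexive within its binding domain — allowed (Principle A).

the surgeons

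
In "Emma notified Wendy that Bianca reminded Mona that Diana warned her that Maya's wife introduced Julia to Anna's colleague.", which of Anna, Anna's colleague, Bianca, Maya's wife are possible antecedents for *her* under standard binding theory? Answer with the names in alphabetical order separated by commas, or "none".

Bianca

*her* is a pronoun; Principle B requires it to be free in its binding domain — the clause headed by 'warned'.
— Anna: possessor inside the second object DP of the clause headed by 'introduced'; is c-commanded by the pronoun; coreference would bind this R-expression — blocked (Principle C).
— Anna's colleague: second object of the clause headed by 'introduced'; is c-commanded by the pronoun; coreference would bind this R-expression — blocked (Principle C).
— Bianca: subject of the clause headed by 'reminded'; c-commands the pronoun but lies outside its binding domain — allowed.
— Maya's wife: subject of the clause headed by 'introduced'; is c-commanded by the pronoun; coreference would bind this R-expression — blocked (Principle C).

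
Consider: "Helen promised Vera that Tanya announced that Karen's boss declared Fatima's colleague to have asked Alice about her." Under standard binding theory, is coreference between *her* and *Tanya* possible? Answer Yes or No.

*Tanya* is an R-expression; Principle C requires it to be free (not bound by any c-commanding expression).
— her: second object of the clause headed by 'asked'; the pronoun does not c-command the R-expression — coreference allowed.

Yes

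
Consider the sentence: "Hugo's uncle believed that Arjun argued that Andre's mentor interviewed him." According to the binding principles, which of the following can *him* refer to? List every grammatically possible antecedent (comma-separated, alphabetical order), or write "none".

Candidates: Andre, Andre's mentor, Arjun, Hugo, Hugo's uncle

Andre, Arjun, Hugo, Hugo's uncle

*him* is a pronoun; Principle B requires it to be free in its binding domain — the clause headed by 'interviewed'.
— Andre: possessor inside the subject DP of the clause headed by 'interviewed'; does not c-command the pronoun — Principle B does not apply; allowed.
— Andre's mentor: subject of the clause headed by 'interviewed'; c-commands the pronoun within its binding domain — blocked (Principle B).
— Arjun: subject of the clause headed by 'argued'; c-commands the pronoun but lies outside its binding domain — allowed.
— Hugo: possessor inside the subject DP of the matrix clause; does not c-command the pronoun — Principle B does not apply; allowed.
— Hugo's uncle: subject of the matrix clause; c-commands the pronoun but lies outside its binding domain — allowed.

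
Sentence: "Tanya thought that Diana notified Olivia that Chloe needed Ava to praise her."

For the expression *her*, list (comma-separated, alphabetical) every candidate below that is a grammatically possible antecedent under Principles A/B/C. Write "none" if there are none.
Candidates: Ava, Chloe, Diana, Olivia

Chloe, Diana, Olivia

*her* is a pronoun; Principle B requires it to be free in its binding domain — the clause headed by 'praise'.
— Ava: subject of the clause headed by 'praise'; c-commands the pronoun within its binding domain — blocked (Principle B).
— Chloe: subject of the clause headed by 'needed'; c-commands the pronoun but lies outside its binding domain — allowed.
— Diana: subject of the clause headed by 'notified'; c-commands the pronoun but lies outside its binding domain — allowed.
— Olivia: object of the clause headed by 'notified'; c-commands the pronoun but lies outside its binding domain — allowed.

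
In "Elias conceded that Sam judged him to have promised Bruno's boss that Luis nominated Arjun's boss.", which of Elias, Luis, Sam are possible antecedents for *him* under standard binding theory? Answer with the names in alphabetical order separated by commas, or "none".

Elias

*him* is a pronoun; Principle B requires it to be free in its binding domain — the clause headed by 'judged'.
— Elias: subject of the matrix clause; c-commands the pronoun but lies outside its binding domain — allowed.
— Luis: subject of the clause headed by 'nominated'; is c-commanded by the pronoun; coreference would bind this R-expression — blocked (Principle C).
— Sam: subject of the clause headed by 'judged'; c-commands the pronoun within its binding domain — blocked (Principle B).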